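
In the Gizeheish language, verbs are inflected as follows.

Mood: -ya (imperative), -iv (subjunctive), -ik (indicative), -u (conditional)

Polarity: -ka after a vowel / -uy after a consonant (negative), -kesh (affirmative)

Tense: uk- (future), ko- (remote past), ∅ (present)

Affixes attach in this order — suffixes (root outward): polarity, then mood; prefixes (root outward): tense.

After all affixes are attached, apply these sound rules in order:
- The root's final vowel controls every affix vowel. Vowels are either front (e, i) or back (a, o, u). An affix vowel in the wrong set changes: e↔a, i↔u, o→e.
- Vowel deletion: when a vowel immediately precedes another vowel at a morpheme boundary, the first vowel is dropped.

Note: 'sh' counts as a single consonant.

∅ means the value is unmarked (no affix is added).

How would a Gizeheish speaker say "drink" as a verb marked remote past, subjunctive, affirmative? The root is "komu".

Attach tense remote past ko- → kokomu.
Attach polarity affirmative -kesh → kokomukesh.
Attach mood subjunctive -iv → kokomukeshiv.
Apply vowel harmony: kokomukeshiv → kokomukashuv.
Vowel deletion: no change.

kokomukashuv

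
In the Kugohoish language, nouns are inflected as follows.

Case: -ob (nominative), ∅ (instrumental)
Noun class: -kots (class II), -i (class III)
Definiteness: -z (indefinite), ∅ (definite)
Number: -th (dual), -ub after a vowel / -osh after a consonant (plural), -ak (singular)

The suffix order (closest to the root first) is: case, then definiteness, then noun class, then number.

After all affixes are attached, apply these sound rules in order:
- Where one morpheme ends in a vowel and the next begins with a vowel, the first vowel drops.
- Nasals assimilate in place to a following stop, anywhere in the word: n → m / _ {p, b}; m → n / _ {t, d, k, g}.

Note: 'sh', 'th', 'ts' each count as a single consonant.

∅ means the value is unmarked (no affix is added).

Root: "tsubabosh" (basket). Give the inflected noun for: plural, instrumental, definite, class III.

tsubaboshub

case = instrumental: zero marking, form stays tsubabosh.
definiteness = definite: zero marking, form stays tsubabosh.
Attach noun class class III -i → tsubaboshi.
Attach number plural -ub (after vowel 'i') → tsubaboshiub.
Apply vowel deletion: tsubaboshiub → tsubaboshub.
Nasal assimilation: no change.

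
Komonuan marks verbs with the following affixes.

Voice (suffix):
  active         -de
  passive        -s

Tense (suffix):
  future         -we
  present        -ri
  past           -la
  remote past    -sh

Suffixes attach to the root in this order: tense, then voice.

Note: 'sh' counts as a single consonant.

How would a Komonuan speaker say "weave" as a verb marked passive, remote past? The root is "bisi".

bisishs

Attach tense remote past -sh → bisish.
Attach voice passive -s → bisishs.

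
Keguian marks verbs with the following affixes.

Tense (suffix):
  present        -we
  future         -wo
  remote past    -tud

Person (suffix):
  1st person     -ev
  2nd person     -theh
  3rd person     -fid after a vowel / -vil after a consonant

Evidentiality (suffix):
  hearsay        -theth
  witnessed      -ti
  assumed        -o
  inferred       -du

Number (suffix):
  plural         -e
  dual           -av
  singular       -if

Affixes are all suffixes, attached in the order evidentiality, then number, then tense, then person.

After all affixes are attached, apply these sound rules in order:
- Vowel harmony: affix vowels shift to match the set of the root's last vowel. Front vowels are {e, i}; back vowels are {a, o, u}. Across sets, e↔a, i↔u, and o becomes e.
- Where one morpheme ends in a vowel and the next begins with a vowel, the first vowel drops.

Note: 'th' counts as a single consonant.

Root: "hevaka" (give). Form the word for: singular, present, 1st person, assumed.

hevakufwav

Attach evidentiality assumed -o → hevakao.
Attach number singular -if → hevakaoif.
Attach tense present -we → hevakaoifwe.
Attach person 1st person -ev → hevakaoifweev.
Apply vowel harmony: hevakaoifweev → hevakaoufwaav.
Apply vowel deletion: hevakaoufwaav → hevakufwav.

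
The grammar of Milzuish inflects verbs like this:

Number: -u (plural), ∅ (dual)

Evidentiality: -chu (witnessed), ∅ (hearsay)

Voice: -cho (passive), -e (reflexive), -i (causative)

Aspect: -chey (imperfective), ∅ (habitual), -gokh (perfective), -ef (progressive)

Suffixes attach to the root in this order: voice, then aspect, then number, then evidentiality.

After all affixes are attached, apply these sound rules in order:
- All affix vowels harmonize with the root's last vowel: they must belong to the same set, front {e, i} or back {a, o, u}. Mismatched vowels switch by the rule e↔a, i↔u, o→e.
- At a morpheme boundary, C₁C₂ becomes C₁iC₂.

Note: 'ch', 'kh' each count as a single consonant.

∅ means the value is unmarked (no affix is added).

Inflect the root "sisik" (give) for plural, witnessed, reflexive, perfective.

Attach voice reflexive -e → sisike.
Attach aspect perfective -gokh → sisikegokh.
Attach number plural -u → sisikegokhu.
Attach evidentiality witnessed -chu → sisikegokhuchu.
Apply vowel harmony: sisikegokhuchu → sisikegekhichi.
Epenthesis: no change.

sisikegekhichi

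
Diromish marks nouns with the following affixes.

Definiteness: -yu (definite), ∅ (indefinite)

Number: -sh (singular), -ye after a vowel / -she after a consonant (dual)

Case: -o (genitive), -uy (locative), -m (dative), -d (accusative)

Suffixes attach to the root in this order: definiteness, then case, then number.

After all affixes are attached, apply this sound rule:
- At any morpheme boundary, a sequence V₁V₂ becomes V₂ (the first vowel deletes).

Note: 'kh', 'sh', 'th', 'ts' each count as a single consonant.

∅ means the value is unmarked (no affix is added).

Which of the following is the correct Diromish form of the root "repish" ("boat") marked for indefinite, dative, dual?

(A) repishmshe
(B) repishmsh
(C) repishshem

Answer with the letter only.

definiteness = indefinite: zero marking, form stays repish.
Attach case dative -m → repishm.
Attach number dual -she (after consonant 'm') → repishmshe.
Vowel deletion: no change.
So the correct form is repishmshe, option (A).
(C) repishshem is wrong: it has the affixes in the wrong order.
(B) repishmsh is wrong: it uses singular instead of dual for number.

A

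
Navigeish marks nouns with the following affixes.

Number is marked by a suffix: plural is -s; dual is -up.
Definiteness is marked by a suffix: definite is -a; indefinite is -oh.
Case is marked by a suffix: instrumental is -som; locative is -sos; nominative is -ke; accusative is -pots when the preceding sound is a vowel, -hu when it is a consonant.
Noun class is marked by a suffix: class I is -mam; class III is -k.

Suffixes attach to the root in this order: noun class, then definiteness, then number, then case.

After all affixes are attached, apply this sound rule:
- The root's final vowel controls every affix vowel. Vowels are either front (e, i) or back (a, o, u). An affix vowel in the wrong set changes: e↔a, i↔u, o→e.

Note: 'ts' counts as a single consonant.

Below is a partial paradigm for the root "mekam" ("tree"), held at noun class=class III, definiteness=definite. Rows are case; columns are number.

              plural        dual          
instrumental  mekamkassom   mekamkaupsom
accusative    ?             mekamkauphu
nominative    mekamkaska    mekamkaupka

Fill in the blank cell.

Attach noun class class III -k → mekamk.
Attach definiteness definite -a → mekamka.
Attach number plural -s → mekamkas.
Attach case accusative -hu (after consonant 's') → mekamkashu.
Vowel harmony: no change.

mekamkashu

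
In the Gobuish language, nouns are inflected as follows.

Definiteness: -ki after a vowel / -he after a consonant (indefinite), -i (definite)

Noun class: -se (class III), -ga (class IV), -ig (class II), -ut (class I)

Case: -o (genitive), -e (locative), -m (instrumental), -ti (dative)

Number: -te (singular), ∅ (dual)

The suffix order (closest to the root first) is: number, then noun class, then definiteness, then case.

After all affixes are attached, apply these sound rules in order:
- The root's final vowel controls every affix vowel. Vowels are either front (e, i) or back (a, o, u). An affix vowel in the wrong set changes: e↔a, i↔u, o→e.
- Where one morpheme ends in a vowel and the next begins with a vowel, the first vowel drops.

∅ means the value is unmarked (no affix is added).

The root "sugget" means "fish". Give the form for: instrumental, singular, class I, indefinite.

Attach number singular -te → suggette.
Attach noun class class I -ut → suggetteut.
Attach definiteness indefinite -he (after consonant 't') → suggetteuthe.
Attach case instrumental -m → suggetteuthem.
Apply vowel harmony: suggetteuthem → suggetteithem.
Apply vowel deletion: suggetteithem → suggettithem.

suggettithem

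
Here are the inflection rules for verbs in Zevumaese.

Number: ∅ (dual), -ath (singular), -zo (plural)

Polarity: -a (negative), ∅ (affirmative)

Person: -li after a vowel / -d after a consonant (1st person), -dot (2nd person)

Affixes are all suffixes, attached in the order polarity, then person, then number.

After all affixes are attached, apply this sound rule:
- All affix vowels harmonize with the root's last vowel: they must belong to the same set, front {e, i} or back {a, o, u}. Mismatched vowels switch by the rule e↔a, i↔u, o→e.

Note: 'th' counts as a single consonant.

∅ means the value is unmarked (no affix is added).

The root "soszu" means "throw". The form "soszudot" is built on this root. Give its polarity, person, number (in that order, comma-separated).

Segment: soszu-dot.
polarity: ∅ → affirmative.
person: -dot → 2nd person.
number: ∅ → dual.

affirmative, 2nd person, dual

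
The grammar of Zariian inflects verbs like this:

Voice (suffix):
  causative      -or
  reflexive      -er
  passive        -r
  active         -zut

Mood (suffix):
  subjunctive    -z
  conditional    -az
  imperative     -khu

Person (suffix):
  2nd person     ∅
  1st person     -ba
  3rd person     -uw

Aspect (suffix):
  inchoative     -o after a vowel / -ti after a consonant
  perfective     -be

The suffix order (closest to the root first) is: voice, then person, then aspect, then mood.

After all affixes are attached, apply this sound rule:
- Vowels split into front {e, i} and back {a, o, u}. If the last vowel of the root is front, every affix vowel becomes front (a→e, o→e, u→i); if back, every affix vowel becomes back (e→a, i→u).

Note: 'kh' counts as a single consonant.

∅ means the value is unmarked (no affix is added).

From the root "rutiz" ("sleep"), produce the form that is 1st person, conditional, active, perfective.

rutizzitbebeez

Attach voice active -zut → rutizzut.
Attach person 1st person -ba → rutizzutba.
Attach aspect perfective -be → rutizzutbabe.
Attach mood conditional -az → rutizzutbabeaz.
Apply vowel harmony: rutizzutbabeaz → rutizzitbebeez.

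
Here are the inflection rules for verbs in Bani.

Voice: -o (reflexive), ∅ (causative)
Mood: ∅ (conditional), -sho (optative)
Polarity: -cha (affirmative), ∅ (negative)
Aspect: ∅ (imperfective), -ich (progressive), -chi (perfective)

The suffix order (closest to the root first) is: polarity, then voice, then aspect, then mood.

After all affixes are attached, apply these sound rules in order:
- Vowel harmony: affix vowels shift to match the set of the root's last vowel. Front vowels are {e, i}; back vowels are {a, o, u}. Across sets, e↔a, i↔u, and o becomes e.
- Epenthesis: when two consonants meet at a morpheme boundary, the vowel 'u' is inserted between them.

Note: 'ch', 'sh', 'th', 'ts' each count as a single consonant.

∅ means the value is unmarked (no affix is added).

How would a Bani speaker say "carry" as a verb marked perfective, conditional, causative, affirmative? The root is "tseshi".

tseshichechi

Attach polarity affirmative -cha → tseshicha.
voice = causative: zero marking, form stays tseshicha.
Attach aspect perfective -chi → tseshichachi.
mood = conditional: zero marking, form stays tseshichachi.
Apply vowel harmony: tseshichachi → tseshichechi.
Epenthesis: no change.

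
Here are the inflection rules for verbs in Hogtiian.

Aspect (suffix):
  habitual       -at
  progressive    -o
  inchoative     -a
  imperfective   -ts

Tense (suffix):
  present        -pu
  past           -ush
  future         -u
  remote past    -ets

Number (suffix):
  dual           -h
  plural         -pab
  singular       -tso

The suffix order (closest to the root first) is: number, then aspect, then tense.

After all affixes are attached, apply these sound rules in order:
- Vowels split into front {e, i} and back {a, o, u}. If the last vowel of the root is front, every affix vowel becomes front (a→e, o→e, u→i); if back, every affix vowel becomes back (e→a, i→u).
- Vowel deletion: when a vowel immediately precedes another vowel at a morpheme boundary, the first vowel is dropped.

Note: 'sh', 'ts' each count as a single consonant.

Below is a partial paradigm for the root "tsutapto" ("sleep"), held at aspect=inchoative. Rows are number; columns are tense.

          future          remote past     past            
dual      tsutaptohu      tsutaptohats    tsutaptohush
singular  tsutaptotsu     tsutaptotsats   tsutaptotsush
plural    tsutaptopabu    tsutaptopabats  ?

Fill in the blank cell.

tsutaptopabush

Attach number plural -pab → tsutaptopab.
Attach aspect inchoative -a → tsutaptopaba.
Attach tense past -ush → tsutaptopabaush.
Vowel harmony: no change.
Apply vowel deletion: tsutaptopabaush → tsutaptopabush.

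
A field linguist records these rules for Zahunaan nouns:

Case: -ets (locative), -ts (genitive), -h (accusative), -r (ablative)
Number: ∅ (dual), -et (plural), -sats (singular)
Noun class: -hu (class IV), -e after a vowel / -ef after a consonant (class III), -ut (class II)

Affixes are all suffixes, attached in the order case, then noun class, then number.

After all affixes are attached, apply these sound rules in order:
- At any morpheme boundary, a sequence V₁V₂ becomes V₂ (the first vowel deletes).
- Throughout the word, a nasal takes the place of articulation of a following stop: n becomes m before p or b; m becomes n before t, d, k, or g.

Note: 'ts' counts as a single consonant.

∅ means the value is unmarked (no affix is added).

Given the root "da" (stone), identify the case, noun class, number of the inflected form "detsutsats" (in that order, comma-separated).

Segment: da-ets-ut-sats.
case: -ets → locative.
noun class: -ut → class II.
number: -sats → singular.

locative, class II, singular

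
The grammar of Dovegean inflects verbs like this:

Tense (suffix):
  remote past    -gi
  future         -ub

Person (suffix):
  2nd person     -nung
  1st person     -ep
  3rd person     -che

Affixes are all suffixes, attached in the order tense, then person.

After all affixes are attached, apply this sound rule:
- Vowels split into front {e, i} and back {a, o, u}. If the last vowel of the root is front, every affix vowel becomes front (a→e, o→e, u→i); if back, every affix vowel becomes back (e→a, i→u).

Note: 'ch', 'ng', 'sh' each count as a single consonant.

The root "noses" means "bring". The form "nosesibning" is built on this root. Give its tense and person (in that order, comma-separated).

Segment: noses-ub-nung.
tense: -ub → future.
person: -nung → 2nd person.

future, 2nd person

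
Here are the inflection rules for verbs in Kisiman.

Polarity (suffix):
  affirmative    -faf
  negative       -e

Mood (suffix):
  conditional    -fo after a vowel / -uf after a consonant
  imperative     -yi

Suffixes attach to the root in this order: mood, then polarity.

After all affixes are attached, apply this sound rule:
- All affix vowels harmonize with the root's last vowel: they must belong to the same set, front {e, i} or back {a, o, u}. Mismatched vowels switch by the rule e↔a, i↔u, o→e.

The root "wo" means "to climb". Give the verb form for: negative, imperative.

woyua

Attach mood imperative -yi → woyi.
Attach polarity negative -e → woyie.
Apply vowel harmony: woyie → woyua.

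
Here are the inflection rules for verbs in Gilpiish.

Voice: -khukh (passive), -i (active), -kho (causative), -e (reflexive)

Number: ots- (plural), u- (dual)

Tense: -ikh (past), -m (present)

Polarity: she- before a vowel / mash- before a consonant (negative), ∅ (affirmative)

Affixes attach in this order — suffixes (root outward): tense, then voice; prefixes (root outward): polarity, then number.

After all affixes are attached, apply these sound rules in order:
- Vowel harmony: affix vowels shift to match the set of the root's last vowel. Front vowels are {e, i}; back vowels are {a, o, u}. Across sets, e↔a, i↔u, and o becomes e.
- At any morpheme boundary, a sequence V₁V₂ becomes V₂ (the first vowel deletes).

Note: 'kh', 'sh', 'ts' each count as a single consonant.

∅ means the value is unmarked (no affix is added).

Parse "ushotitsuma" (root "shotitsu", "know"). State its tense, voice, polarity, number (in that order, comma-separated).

present, reflexive, affirmative, dual

Segment: u-shotitsu-m-e.
tense: -m → present.
voice: -e → reflexive.
polarity: ∅ → affirmative.
number: u- → dual.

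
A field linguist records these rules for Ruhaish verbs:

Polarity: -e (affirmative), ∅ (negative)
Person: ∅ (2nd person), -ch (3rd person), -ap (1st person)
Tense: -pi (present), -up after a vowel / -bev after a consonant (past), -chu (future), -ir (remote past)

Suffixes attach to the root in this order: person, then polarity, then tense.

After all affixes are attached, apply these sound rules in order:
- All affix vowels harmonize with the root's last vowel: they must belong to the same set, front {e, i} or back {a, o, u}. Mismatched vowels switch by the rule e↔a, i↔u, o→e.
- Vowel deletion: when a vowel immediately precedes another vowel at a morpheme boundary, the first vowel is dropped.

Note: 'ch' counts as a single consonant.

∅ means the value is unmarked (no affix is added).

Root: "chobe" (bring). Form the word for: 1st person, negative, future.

Attach person 1st person -ap → chobeap.
polarity = negative: zero marking, form stays chobeap.
Attach tense future -chu → chobeapchu.
Apply vowel harmony: chobeapchu → chobeepchi.
Apply vowel deletion: chobeepchi → chobepchi.

chobepchi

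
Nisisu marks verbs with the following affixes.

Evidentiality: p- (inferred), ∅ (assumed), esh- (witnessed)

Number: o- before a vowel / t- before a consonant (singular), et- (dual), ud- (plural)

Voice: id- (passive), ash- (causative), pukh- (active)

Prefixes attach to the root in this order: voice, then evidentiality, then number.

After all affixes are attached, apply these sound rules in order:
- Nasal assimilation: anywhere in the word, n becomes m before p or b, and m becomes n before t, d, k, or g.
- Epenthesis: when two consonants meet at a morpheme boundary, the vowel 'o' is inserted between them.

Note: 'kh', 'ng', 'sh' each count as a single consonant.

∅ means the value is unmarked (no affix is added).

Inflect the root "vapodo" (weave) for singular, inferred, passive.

Attach voice passive id- → idvapodo.
Attach evidentiality inferred p- → pidvapodo.
Attach number singular t- (before consonant 'p') → tpidvapodo.
Nasal assimilation: no change.
Apply epenthesis: tpidvapodo → topidovapodo.

topidovapodo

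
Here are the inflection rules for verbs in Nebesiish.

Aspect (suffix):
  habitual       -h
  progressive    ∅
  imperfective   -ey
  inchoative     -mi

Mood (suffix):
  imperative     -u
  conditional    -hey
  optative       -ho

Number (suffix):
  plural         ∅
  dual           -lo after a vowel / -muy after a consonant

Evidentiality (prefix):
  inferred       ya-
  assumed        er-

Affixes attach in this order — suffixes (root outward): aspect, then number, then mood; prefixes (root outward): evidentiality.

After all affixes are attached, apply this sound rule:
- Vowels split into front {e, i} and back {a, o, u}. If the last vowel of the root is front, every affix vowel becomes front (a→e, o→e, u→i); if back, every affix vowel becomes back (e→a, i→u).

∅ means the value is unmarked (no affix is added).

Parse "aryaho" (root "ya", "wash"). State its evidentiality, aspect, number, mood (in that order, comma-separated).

assumed, progressive, plural, optative

Segment: er-ya-ho.
evidentiality: er- → assumed.
aspect: ∅ → progressive.
number: ∅ → plural.
mood: -ho → optative.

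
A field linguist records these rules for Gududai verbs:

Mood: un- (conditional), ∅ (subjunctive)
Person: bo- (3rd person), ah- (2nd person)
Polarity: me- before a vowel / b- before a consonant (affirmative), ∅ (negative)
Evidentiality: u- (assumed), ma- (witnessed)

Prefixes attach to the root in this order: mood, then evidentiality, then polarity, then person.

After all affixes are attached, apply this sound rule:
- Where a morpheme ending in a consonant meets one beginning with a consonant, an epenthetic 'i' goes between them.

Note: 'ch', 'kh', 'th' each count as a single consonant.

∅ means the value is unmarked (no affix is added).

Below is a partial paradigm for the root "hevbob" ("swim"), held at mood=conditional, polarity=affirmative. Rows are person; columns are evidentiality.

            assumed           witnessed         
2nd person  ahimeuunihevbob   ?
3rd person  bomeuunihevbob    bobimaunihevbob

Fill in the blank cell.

ahibimaunihevbob

Attach mood conditional un- → unhevbob.
Attach evidentiality witnessed ma- → maunhevbob.
Attach polarity affirmative b- (before consonant 'm') → bmaunhevbob.
Attach person 2nd person ah- → ahbmaunhevbob.
Apply epenthesis: ahbmaunhevbob → ahibimaunihevbob.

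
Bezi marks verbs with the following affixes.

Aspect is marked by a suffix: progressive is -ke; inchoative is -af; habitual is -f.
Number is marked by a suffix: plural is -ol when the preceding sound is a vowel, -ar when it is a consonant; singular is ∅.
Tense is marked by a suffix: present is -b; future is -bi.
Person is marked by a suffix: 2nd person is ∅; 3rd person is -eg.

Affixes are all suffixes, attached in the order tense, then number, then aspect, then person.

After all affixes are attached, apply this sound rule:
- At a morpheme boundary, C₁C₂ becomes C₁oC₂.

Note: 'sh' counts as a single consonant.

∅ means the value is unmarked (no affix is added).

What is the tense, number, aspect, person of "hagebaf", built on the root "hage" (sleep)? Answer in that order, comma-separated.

Segment: hage-b-af.
tense: -b → present.
number: ∅ → singular.
aspect: -af → inchoative.
person: ∅ → 2nd person.

present, singular, inchoative, 2nd person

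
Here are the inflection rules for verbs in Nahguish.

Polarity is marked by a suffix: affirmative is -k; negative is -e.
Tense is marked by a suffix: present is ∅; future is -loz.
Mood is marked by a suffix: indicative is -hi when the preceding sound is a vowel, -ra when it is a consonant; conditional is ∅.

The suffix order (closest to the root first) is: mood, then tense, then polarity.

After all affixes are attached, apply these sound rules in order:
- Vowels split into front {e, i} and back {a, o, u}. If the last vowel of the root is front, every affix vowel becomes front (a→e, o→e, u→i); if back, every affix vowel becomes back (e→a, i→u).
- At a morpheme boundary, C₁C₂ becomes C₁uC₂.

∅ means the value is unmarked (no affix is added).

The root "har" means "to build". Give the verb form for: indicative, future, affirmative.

haruralozuk

Attach mood indicative -ra (after consonant 'r') → harra.
Attach tense future -loz → harraloz.
Attach polarity affirmative -k → harralozk.
Vowel harmony: no change.
Apply epenthesis: harralozk → haruralozuk.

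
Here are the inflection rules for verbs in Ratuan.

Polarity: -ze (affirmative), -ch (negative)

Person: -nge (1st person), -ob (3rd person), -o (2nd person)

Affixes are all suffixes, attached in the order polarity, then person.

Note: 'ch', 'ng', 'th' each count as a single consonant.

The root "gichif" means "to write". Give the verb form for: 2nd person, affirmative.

gichifzeo

Attach polarity affirmative -ze → gichifze.
Attach person 2nd person -o → gichifzeo.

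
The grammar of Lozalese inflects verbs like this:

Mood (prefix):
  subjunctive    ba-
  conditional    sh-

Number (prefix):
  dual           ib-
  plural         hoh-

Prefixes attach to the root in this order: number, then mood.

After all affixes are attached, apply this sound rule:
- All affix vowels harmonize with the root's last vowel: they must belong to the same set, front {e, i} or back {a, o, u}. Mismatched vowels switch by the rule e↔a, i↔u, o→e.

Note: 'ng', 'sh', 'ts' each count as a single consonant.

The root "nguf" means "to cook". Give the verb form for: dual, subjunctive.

Attach number dual ib- → ibnguf.
Attach mood subjunctive ba- → baibnguf.
Apply vowel harmony: baibnguf → baubnguf.

baubnguf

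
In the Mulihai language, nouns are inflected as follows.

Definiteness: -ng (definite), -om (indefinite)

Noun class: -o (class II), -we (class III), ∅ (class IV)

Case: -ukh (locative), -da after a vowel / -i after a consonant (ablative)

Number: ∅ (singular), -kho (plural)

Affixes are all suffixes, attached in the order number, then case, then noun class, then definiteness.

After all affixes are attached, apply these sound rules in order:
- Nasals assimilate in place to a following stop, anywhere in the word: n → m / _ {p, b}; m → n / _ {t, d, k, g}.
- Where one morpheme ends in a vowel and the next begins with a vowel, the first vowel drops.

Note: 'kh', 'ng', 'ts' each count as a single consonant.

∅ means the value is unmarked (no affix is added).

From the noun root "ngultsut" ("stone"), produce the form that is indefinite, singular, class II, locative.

number = singular: zero marking, form stays ngultsut.
Attach case locative -ukh → ngultsutukh.
Attach noun class class II -o → ngultsutukho.
Attach definiteness indefinite -om → ngultsutukhoom.
Nasal assimilation: no change.
Apply vowel deletion: ngultsutukhoom → ngultsutukhom.

ngultsutukhom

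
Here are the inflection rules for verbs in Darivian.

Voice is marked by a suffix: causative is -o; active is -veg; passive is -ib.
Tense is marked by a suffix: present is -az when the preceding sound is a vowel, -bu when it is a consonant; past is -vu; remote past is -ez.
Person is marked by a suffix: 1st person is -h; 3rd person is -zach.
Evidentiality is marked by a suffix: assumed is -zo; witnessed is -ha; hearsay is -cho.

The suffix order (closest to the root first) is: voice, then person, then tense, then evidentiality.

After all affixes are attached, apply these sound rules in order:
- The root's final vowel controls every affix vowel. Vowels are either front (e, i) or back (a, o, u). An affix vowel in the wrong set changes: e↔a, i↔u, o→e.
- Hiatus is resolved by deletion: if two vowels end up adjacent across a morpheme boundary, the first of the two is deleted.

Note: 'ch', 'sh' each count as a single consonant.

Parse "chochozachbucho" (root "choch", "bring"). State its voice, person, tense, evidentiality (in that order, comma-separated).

Segment: choch-o-zach-bu-cho.
voice: -o → causative.
person: -zach → 3rd person.
tense: -az/bu → present.
evidentiality: -cho → hearsay.

causative, 3rd person, present, hearsay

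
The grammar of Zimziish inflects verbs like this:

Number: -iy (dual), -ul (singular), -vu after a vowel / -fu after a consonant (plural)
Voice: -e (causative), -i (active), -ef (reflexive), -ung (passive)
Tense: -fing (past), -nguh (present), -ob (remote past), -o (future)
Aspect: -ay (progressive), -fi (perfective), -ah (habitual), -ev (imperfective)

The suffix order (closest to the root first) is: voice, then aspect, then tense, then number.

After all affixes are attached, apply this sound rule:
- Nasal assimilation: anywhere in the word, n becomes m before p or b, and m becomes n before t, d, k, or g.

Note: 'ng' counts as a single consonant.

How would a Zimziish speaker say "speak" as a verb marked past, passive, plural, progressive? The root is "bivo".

bivoungayfingfu

Attach voice passive -ung → bivoung.
Attach aspect progressive -ay → bivoungay.
Attach tense past -fing → bivoungayfing.
Attach number plural -fu (after consonant 'ng') → bivoungayfingfu.
Nasal assimilation: no change.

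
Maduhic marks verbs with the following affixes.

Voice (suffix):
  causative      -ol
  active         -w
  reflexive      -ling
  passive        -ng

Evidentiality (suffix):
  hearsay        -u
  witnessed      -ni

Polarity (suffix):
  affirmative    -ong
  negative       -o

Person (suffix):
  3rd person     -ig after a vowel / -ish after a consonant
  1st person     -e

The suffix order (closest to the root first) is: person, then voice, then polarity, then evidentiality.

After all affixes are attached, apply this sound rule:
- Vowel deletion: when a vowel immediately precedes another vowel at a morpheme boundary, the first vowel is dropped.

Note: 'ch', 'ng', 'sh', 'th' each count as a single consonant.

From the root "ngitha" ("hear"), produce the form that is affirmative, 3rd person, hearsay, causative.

ngithigolongu

Attach person 3rd person -ig (after vowel 'a') → ngithaig.
Attach voice causative -ol → ngithaigol.
Attach polarity affirmative -ong → ngithaigolong.
Attach evidentiality hearsay -u → ngithaigolongu.
Apply vowel deletion: ngithaigolongu → ngithigolongu.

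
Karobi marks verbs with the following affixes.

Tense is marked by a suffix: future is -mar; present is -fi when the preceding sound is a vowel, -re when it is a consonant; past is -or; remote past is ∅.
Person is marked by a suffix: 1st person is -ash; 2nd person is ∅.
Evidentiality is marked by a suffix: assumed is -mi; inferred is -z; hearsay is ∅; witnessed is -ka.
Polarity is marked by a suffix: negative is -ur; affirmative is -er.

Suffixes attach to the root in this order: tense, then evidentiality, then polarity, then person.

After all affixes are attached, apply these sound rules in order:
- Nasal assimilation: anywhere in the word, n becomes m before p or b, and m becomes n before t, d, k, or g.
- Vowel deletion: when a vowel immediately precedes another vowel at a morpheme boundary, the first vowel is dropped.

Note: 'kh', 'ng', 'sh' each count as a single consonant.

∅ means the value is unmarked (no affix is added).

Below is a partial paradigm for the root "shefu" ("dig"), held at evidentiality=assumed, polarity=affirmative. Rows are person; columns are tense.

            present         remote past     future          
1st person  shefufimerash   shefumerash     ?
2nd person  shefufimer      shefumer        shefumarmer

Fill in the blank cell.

shefumarmerash

Attach tense future -mar → shefumar.
Attach evidentiality assumed -mi → shefumarmi.
Attach polarity affirmative -er → shefumarmier.
Attach person 1st person -ash → shefumarmierash.
Nasal assimilation: no change.
Apply vowel deletion: shefumarmierash → shefumarmerash.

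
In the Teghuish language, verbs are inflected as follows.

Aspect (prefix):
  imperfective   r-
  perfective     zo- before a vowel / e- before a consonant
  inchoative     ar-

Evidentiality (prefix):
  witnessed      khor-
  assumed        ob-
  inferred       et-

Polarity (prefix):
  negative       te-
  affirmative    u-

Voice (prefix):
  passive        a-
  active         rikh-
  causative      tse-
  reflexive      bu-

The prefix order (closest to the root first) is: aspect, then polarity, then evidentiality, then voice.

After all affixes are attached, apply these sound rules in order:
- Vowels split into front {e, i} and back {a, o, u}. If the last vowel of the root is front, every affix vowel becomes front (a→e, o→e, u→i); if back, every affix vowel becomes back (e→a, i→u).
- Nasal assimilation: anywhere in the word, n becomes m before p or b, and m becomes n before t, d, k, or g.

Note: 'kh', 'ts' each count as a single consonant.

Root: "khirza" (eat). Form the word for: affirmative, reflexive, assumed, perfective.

Attach aspect perfective e- (before consonant 'kh') → ekhirza.
Attach polarity affirmative u- → uekhirza.
Attach evidentiality assumed ob- → obuekhirza.
Attach voice reflexive bu- → buobuekhirza.
Apply vowel harmony: buobuekhirza → buobuakhirza.
Nasal assimilation: no change.

buobuakhirza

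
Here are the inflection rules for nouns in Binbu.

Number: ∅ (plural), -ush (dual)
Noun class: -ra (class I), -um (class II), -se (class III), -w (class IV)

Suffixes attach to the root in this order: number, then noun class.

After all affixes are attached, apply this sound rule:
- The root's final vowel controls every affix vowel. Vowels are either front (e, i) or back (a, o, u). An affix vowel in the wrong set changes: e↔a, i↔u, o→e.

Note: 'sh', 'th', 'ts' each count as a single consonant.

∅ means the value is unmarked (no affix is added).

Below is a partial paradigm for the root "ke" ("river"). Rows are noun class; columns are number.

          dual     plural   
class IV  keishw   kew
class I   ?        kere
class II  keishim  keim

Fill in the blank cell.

keishre

Attach number dual -ush → keush.
Attach noun class class I -ra → keushra.
Apply vowel harmony: keushra → keishre.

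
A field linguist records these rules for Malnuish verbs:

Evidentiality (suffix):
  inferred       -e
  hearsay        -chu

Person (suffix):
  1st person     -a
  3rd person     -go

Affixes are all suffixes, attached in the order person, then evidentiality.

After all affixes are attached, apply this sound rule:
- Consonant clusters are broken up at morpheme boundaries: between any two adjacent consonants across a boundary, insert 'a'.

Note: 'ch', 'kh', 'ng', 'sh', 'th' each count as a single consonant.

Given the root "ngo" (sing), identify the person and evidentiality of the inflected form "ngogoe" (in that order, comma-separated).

3rd person, inferred

Segment: ngo-go-e.
person: -go → 3rd person.
evidentiality: -e → inferred.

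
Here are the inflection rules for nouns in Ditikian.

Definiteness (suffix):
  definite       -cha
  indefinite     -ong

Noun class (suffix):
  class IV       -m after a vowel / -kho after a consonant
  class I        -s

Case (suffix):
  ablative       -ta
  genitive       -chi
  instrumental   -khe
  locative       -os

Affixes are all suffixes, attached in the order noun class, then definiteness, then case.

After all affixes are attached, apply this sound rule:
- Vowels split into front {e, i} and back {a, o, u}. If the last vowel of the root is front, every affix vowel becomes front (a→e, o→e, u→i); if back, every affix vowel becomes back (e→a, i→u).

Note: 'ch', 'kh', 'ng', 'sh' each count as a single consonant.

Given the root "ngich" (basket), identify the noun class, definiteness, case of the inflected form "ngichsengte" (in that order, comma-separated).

class I, indefinite, ablative

Segment: ngich-s-ong-ta.
noun class: -s → class I.
definiteness: -ong → indefinite.
case: -ta → ablative.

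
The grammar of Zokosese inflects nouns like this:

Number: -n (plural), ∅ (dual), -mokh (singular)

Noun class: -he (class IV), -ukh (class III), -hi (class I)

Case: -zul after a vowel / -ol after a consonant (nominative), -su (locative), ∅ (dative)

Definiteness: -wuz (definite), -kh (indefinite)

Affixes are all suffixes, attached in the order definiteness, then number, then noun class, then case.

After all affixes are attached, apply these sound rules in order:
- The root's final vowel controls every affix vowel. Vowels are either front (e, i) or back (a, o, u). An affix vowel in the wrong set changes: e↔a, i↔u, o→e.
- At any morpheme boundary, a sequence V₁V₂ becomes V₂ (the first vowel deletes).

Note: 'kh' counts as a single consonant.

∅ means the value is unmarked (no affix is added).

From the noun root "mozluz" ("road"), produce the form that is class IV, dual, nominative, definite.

Attach definiteness definite -wuz → mozluzwuz.
number = dual: zero marking, form stays mozluzwuz.
Attach noun class class IV -he → mozluzwuzhe.
Attach case nominative -zul (after vowel 'e') → mozluzwuzhezul.
Apply vowel harmony: mozluzwuzhezul → mozluzwuzhazul.
Vowel deletion: no change.

mozluzwuzhazul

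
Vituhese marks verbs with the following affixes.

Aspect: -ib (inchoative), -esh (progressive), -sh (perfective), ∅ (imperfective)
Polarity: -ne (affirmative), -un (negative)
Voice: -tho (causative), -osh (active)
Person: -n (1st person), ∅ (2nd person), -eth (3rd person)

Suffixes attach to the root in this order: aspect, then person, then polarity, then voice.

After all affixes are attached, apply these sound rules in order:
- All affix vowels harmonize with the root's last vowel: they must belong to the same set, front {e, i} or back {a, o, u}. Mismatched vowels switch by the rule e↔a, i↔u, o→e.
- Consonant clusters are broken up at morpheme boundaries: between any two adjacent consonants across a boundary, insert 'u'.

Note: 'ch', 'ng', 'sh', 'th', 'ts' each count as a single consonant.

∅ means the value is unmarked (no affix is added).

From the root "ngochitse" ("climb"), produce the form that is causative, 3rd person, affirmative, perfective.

ngochitseshethunethe

Attach aspect perfective -sh → ngochitsesh.
Attach person 3rd person -eth → ngochitsesheth.
Attach polarity affirmative -ne → ngochitseshethne.
Attach voice causative -tho → ngochitseshethnetho.
Apply vowel harmony: ngochitseshethnetho → ngochitseshethnethe.
Apply epenthesis: ngochitseshethnethe → ngochitseshethunethe.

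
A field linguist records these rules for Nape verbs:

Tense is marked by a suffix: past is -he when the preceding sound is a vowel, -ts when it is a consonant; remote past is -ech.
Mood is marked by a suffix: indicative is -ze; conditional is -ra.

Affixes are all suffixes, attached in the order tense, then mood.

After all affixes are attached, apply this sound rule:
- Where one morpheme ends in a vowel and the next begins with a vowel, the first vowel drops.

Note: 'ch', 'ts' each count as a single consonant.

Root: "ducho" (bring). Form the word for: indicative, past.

Attach tense past -he (after vowel 'o') → duchohe.
Attach mood indicative -ze → duchoheze.
Vowel deletion: no change.

duchoheze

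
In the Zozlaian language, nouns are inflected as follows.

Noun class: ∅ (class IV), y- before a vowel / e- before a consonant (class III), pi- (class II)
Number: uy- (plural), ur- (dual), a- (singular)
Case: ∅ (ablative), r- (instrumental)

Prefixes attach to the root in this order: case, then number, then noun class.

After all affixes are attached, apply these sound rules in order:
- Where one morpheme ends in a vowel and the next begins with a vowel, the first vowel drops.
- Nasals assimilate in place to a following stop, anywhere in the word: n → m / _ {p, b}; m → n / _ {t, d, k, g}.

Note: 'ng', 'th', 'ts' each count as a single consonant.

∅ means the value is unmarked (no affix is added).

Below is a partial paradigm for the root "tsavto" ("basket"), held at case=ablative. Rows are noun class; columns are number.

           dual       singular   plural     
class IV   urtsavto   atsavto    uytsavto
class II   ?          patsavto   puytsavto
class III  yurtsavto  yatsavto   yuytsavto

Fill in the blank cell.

purtsavto

case = ablative: zero marking, form stays tsavto.
Attach number dual ur- → urtsavto.
Attach noun class class II pi- → piurtsavto.
Apply vowel deletion: piurtsavto → purtsavto.
Nasal assimilation: no change.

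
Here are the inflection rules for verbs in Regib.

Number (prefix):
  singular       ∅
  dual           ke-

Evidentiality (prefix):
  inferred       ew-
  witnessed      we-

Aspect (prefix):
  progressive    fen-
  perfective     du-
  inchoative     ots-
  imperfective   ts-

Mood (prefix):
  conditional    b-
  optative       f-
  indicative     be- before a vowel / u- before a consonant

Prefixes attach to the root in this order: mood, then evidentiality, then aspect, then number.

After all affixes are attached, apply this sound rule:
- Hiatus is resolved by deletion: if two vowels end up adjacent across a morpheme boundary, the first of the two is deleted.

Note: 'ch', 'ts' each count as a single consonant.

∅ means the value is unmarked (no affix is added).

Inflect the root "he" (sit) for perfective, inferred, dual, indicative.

Attach mood indicative u- (before consonant 'h') → uhe.
Attach evidentiality inferred ew- → ewuhe.
Attach aspect perfective du- → duewuhe.
Attach number dual ke- → keduewuhe.
Apply vowel deletion: keduewuhe → kedewuhe.

kedewuhe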